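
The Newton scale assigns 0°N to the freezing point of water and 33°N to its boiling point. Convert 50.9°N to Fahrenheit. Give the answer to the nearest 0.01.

309.64°F

Linear interpolation between the fixed points: C = (50.9 - 0) × 100 / (33 - 0) = 154.2424°C.
Then 154.2424 × 1.8 + 32 = 309.64°F.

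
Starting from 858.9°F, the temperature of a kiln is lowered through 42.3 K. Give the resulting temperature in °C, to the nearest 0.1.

417.1°C

Initial temperature in Celsius: (858.9 - 32) × 5/9 = 459.3889°C.
The 42.3 K change is an interval; Kelvin and Celsius degrees are the same size, so ΔC = -42.3°C.
Final Celsius temperature: 459.3889 - 42.3000 = 417.0889°C.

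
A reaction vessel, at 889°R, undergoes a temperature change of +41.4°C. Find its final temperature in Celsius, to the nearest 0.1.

262.1°C

Initial temperature in Celsius: (889 - 491.67) × 5/9 = 220.7389°C.
Final Celsius temperature: 220.7389 + 41.4000 = 262.1389°C.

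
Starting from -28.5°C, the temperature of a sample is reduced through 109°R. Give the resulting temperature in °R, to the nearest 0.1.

331.4°R

The 109°R change is an interval, so only the factor 5/9 applies: -109 × 5/9 = -60.5556°C.
Final Celsius temperature: -28.5000 - 60.5556 = -89.0556°C.
In Rankine: -89.0556 × 1.8 + 491.67 = 331.4°R.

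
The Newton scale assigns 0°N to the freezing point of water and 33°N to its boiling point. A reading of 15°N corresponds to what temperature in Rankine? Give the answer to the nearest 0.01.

573.49°R

Linear interpolation between the fixed points: C = (15 - 0) × 100 / (33 - 0) = 45.4545°C.
Then 45.4545 × 1.8 + 491.67 = 573.49°R.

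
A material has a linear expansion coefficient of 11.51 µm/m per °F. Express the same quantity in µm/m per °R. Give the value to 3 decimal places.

The quantity depends on a temperature interval, so only the ratio of degree sizes applies; the offset between the scales is irrelevant.
A change of 1°R is a change of 1°F, so per °R the value is 11.51 × 1 = 11.510.

11.510 µm/m per °R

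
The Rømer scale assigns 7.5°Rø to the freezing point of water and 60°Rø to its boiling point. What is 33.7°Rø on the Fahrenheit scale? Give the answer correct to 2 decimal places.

121.83°F

Linear interpolation between the fixed points: C = (33.7 - 7.5) × 100 / (60 - 7.5) = 49.9048°C.
Then 49.9048 × 1.8 + 32 = 121.83°F.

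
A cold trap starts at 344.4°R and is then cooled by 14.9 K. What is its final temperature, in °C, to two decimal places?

-96.72°C

Initial temperature in Celsius: (344.4 - 491.67) × 5/9 = -81.8167°C.
The 14.9 K change is an interval; Kelvin and Celsius degrees are the same size, so ΔC = -14.9°C.
Final Celsius temperature: -81.8167 - 14.9000 = -96.7167°C.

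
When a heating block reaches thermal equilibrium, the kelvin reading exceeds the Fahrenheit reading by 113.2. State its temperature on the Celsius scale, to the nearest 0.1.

159.9°C

Let x be the Fahrenheit reading; then the kelvin reading is 5/9·x + 255.372.
(5/9·x + 255.372) - x = 113.2  ⇒  (-4/9)·x = -142.172  ⇒  x = 319.8875°F.
In Celsius: (319.8875 - 32) × 5/9 = 159.9°C.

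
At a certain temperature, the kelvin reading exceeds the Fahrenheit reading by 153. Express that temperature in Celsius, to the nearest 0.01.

Let x be the kelvin reading; then the Fahrenheit reading is 1.8·x - 459.67.
(1.8·x - 459.67) - x = -153  ⇒  (0.8)·x = 306.67  ⇒  x = 383.3375 K.
In Celsius: 383.3375 - 273.15 = 110.19°C.

110.19°C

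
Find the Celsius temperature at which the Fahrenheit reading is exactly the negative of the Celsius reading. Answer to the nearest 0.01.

-11.43°C

Let C be the Celsius reading. The Fahrenheit reading is F = 1.8·C + 32.
Require F = -1·C: 1.8·C + 32 = -1·C.
(2.8)·C = -32  ⇒  C = -11.43.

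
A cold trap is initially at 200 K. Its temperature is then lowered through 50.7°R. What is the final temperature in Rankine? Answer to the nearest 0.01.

309.30°R

Initial temperature in Celsius: 200 - 273.15 = -73.1500°C.
The 50.7°R change is an interval, so only the factor 5/9 applies: -50.7 × 5/9 = -28.1667°C.
Final Celsius temperature: -73.1500 - 28.1667 = -101.3167°C.
In Rankine: -101.3167 × 1.8 + 491.67 = 309.30°R.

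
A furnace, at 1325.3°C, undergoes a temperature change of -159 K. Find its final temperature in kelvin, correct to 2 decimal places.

The 159 K change is an interval; Kelvin and Celsius degrees are the same size, so ΔC = -159°C.
Final Celsius temperature: 1325.3000 - 159.0000 = 1166.3000°C.
In kelvin: 1166.3000 + 273.15 = 1439.45 K.

1439.45 K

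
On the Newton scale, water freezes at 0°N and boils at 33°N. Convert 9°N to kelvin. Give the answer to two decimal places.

Linear interpolation between the fixed points: C = (9 - 0) × 100 / (33 - 0) = 27.2727°C.
Then 27.2727 + 273.15 = 300.42 K.

300.42 K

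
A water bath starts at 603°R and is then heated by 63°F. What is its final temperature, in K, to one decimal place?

370.0 K

Initial temperature in Celsius: (603 - 491.67) × 5/9 = 61.8500°C.
The 63°F change is an interval, so only the factor 5/9 applies: +63 × 5/9 = +35.0000°C.
Final Celsius temperature: 61.8500 + 35.0000 = 96.8500°C.
In kelvin: 96.8500 + 273.15 = 370.0 K.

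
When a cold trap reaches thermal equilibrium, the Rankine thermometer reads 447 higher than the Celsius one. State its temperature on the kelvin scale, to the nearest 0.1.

217.3 K

Let x be the Celsius reading; then the Rankine reading is 1.8·x + 491.67.
(1.8·x + 491.67) - x = 447  ⇒  (0.8)·x = -44.67  ⇒  x = -55.8375°C.
In kelvin: -55.8375 + 273.15 = 217.3 K.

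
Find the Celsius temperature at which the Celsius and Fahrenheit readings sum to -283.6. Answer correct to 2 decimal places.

Let C be the Celsius reading. The Fahrenheit reading is F = 1.8·C + 32.
Require C + F = -283.6: (2.8)·C + 32 = -283.6.
C = (-283.6 - 32) / (2.8) = -112.71.

-112.71°C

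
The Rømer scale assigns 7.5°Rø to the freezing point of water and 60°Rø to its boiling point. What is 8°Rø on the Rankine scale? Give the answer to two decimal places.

Linear interpolation between the fixed points: C = (8 - 7.5) × 100 / (60 - 7.5) = 0.9524°C.
Then 0.9524 × 1.8 + 491.67 = 493.38°R.

493.38°R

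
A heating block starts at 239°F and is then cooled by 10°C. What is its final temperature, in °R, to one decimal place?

680.7°R

Initial temperature in Celsius: (239 - 32) × 5/9 = 115.0000°C.
Final Celsius temperature: 115.0000 - 10.0000 = 105.0000°C.
In Rankine: 105.0000 × 1.8 + 491.67 = 680.7°R.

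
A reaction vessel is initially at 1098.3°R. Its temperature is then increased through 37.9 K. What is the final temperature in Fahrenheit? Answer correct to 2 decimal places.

706.85°F

Initial temperature in Celsius: (1098.3 - 491.67) × 5/9 = 337.0167°C.
The 37.9 K change is an interval; Kelvin and Celsius degrees are the same size, so ΔC = +37.9°C.
Final Celsius temperature: 337.0167 + 37.9000 = 374.9167°C.
In Fahrenheit: 374.9167 × 1.8 + 32 = 706.85°F.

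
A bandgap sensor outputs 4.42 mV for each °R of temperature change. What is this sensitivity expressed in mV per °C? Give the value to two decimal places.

7.96 mV per °C

The quantity depends on a temperature interval, so only the ratio of degree sizes applies; the offset between the scales is irrelevant.
A change of 1°C is a change of 1.8°R, so per °C the value is 4.42 × 1.8 = 7.96.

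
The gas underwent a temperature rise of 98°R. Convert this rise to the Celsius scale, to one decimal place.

54.4°C

Only the scale ratio 5/9 matters for a change in temperature.
98 × 5/9 = 54.4.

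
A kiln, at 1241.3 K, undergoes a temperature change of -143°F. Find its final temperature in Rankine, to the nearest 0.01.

Initial temperature in Celsius: 1241.3 - 273.15 = 968.1500°C.
The 143°F change is an interval, so only the factor 5/9 applies: -143 × 5/9 = -79.4444°C.
Final Celsius temperature: 968.1500 - 79.4444 = 888.7056°C.
In Rankine: 888.7056 × 1.8 + 491.67 = 2091.34°R.

2091.34°R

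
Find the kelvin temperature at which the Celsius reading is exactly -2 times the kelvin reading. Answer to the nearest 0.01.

Let K be the kelvin reading. The Celsius reading is C = 1·K - 273.15.
Require C = -2·K: 1·K - 273.15 = -2·K.
(3)·K = 273.15  ⇒  K = 91.05.

91.05 K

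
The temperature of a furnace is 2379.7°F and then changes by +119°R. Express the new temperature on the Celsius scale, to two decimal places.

1370.39°C

Initial temperature in Celsius: (2379.7 - 32) × 5/9 = 1304.2778°C.
The 119°R change is an interval, so only the factor 5/9 applies: +119 × 5/9 = +66.1111°C.
Final Celsius temperature: 1304.2778 + 66.1111 = 1370.3889°C.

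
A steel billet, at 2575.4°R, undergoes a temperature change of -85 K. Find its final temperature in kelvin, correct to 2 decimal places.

Initial temperature in Celsius: (2575.4 - 491.67) × 5/9 = 1157.6278°C.
The 85 K change is an interval; Kelvin and Celsius degrees are the same size, so ΔC = -85°C.
Final Celsius temperature: 1157.6278 - 85.0000 = 1072.6278°C.
In kelvin: 1072.6278 + 273.15 = 1345.78 K.

1345.78 K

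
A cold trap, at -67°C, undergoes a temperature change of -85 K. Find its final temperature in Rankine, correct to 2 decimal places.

The 85 K change is an interval; Kelvin and Celsius degrees are the same size, so ΔC = -85°C.
Final Celsius temperature: -67.0000 - 85.0000 = -152.0000°C.
In Rankine: -152.0000 × 1.8 + 491.67 = 218.07°R.

218.07°R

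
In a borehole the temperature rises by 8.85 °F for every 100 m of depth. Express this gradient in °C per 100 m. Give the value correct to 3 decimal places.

4.917 °C/100 m

Since only a temperature interval is involved, the additive offset between the scales drops out.
A change of 1°F is a change of 5/9°C, so 8.85 × 5/9 = 4.917.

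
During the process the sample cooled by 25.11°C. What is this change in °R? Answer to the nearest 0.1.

45.2°R

An interval of 1°C corresponds to 1.8°R.
25.11 × 1.8 = 45.2.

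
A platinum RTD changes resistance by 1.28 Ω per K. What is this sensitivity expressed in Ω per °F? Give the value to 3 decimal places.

Since only a temperature interval is involved, the additive offset between the scales drops out.
A change of 1°F is a change of 5/9 K, so per °F the value is 1.28 × 5/9 = 0.711.

0.711 Ω per °F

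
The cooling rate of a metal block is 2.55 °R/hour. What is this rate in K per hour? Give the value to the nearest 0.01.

1.42 K/hour

Since only a temperature interval is involved, the additive offset between the scales drops out.
A change of 1°R is a change of 5/9 K, so 2.55 × 5/9 = 1.42.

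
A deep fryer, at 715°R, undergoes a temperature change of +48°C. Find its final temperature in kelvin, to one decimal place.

Initial temperature in Celsius: (715 - 491.67) × 5/9 = 124.0722°C.
Final Celsius temperature: 124.0722 + 48.0000 = 172.0722°C.
In kelvin: 172.0722 + 273.15 = 445.2 K.

445.2 K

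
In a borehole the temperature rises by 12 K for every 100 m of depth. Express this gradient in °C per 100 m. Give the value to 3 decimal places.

Since only a temperature interval is involved, the additive offset between the scales drops out.
A change of 1 K is a change of 1°C, so 12 × 1 = 12.000.

12.000 °C/100 m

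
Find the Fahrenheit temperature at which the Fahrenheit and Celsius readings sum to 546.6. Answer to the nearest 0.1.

Let F be the Fahrenheit reading. The Celsius reading is C = 5/9·F - 17.7778.
Require F + C = 546.6: (14/9)·F - 17.7778 = 546.6.
F = (546.6 + 17.7778) / (14/9) = 362.8.

362.8°F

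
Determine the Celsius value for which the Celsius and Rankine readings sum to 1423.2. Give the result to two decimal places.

332.69°C

Let C be the Celsius reading. The Rankine reading is R = 1.8·C + 491.67.
Require C + R = 1423.2: (2.8)·C + 491.67 = 1423.2.
C = (1423.2 - 491.67) / (2.8) = 332.69.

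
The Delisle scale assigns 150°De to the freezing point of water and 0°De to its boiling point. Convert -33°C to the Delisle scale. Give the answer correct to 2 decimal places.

199.50°De

Linearly onto the Delisle scale: 150 + (-33.0000 / 100) × (0 - 150) = 199.50°De.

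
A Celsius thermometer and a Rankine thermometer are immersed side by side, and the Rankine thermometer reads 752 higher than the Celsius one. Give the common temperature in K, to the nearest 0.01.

Let x be the Celsius reading; then the Rankine reading is 1.8·x + 491.67.
(1.8·x + 491.67) - x = 752  ⇒  (0.8)·x = 260.33  ⇒  x = 325.4125°C.
In kelvin: 325.4125 + 273.15 = 598.56 K.

598.56 K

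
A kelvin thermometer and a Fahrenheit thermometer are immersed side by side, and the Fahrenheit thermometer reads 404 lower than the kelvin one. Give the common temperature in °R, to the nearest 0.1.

Let x be the kelvin reading; then the Fahrenheit reading is 1.8·x - 459.67.
(1.8·x - 459.67) - x = -404  ⇒  (0.8)·x = 55.67  ⇒  x = 69.5875 K.
In Celsius: 69.5875 - 273.15 = -203.5625°C.
In Rankine: -203.5625 × 1.8 + 491.67 = 125.3°R.

125.3°R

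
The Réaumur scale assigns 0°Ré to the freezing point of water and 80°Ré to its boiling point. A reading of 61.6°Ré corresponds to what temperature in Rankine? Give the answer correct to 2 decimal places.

630.27°R

Linear interpolation between the fixed points: C = (61.6 - 0) × 100 / (80 - 0) = 77.0000°C.
Then 77.0000 × 1.8 + 491.67 = 630.27°R.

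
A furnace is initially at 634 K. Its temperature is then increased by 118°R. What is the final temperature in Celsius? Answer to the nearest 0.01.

Initial temperature in Celsius: 634 - 273.15 = 360.8500°C.
The 118°R change is an interval, so only the factor 5/9 applies: +118 × 5/9 = +65.5556°C.
Final Celsius temperature: 360.8500 + 65.5556 = 426.4056°C.

426.41°C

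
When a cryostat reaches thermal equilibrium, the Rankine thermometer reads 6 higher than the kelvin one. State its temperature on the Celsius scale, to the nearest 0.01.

Let x be the kelvin reading; then the Rankine reading is 1.8·x.
(1.8·x) - x = 6  ⇒  (0.8)·x = 6  ⇒  x = 7.5000 K.
In Celsius: 7.5 - 273.15 = -265.65°C.

-265.65°C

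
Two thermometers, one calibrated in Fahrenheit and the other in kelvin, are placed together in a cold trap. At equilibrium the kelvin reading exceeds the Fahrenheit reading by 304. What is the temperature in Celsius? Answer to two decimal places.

Let x be the Fahrenheit reading; then the kelvin reading is 5/9·x + 255.372.
(5/9·x + 255.372) - x = 304  ⇒  (-4/9)·x = 48.6278  ⇒  x = -109.4125°F.
In Celsius: (-109.4125 - 32) × 5/9 = -78.56°C.

-78.56°C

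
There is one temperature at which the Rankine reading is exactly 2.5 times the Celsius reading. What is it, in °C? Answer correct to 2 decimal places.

702.39°C

Let C be the Celsius reading. The Rankine reading is R = 1.8·C + 491.67.
Require R = 2.5·C: 1.8·C + 491.67 = 2.5·C.
(-0.7)·C = -491.67  ⇒  C = 702.39.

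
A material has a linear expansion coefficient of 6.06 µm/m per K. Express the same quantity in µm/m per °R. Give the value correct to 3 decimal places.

3.367 µm/m per °R

The quantity depends on a temperature interval, so only the ratio of degree sizes applies; the offset between the scales is irrelevant.
A change of 1°R is a change of 5/9 K, so per °R the value is 6.06 × 5/9 = 3.367.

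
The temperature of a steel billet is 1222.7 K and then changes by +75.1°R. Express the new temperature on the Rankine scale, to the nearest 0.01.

Initial temperature in Celsius: 1222.7 - 273.15 = 949.5500°C.
The 75.1°R change is an interval, so only the factor 5/9 applies: +75.1 × 5/9 = +41.7222°C.
Final Celsius temperature: 949.5500 + 41.7222 = 991.2722°C.
In Rankine: 991.2722 × 1.8 + 491.67 = 2275.96°R.

2275.96°R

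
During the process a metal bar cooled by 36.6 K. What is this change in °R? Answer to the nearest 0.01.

Only the scale ratio 1.8 matters for a change in temperature.
36.6 × 1.8 = 65.88.

65.88°R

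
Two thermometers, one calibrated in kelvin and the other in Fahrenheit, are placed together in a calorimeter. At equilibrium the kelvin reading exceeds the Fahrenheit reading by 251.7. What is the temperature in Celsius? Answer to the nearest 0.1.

-13.2°C

Let x be the kelvin reading; then the Fahrenheit reading is 1.8·x - 459.67.
(1.8·x - 459.67) - x = -251.7  ⇒  (0.8)·x = 207.97  ⇒  x = 259.9625 K.
In Celsius: 259.9625 - 273.15 = -13.2°C.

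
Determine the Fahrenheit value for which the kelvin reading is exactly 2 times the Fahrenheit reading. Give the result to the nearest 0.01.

Let F be the Fahrenheit reading. The kelvin reading is K = 5/9·F + 255.372.
Require K = 2·F: 5/9·F + 255.372 = 2·F.
(-13/9)·F = -255.372  ⇒  F = 176.80.

176.80°F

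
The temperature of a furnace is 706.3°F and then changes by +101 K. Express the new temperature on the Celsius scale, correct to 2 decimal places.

Initial temperature in Celsius: (706.3 - 32) × 5/9 = 374.6111°C.
The 101 K change is an interval; Kelvin and Celsius degrees are the same size, so ΔC = +101°C.
Final Celsius temperature: 374.6111 + 101.0000 = 475.6111°C.

475.61°C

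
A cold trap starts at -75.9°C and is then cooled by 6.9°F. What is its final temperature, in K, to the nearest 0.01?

193.42 K

The 6.9°F change is an interval, so only the factor 5/9 applies: -6.9 × 5/9 = -3.8333°C.
Final Celsius temperature: -75.9000 - 3.8333 = -79.7333°C.
In kelvin: -79.7333 + 273.15 = 193.42 K.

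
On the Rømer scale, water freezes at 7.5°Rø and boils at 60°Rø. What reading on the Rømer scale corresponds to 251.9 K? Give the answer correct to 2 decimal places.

-3.66°Rø

First in Celsius: 251.9 - 273.15 = -21.2500°C.
Linearly onto the Rømer scale: 7.5 + (-21.2500 / 100) × (60 - 7.5) = -3.66°Rø.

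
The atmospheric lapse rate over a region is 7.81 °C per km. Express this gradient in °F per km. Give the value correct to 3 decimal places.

The quantity depends on a temperature interval, so only the ratio of degree sizes applies; the offset between the scales is irrelevant.
A change of 1°C is a change of 1.8°F, so 7.81 × 1.8 = 14.058.

14.058 °F/km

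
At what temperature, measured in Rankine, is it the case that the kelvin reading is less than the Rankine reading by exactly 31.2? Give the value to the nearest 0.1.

70.2°R

Let R be the Rankine reading. The kelvin reading is K = 5/9·R.
Require K - R = -31.2: (-4/9)·R = -31.2.
R = (-31.2) / (-4/9) = 70.2.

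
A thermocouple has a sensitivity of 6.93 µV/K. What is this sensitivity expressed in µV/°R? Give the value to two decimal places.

3.85 µV/°R

The quantity depends on a temperature interval, so only the ratio of degree sizes applies; the offset between the scales is irrelevant.
A change of 1°R is a change of 5/9 K, so per °R the value is 6.93 × 5/9 = 3.85.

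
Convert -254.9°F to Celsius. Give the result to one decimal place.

-159.4°C

In Celsius: (-254.9 - 32) × 5/9 = -159.3889°C.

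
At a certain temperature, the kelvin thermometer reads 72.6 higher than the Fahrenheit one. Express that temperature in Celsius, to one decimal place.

Let x be the Fahrenheit reading; then the kelvin reading is 5/9·x + 255.372.
(5/9·x + 255.372) - x = 72.6  ⇒  (-4/9)·x = -182.772  ⇒  x = 411.2375°F.
In Celsius: (411.2375 - 32) × 5/9 = 210.7°C.

210.7°C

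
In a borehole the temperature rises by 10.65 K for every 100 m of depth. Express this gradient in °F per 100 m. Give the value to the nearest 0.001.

The quantity depends on a temperature interval, so only the ratio of degree sizes applies; the offset between the scales is irrelevant.
A change of 1 K is a change of 1.8°F, so 10.65 × 1.8 = 19.170.

19.170 °F/100 m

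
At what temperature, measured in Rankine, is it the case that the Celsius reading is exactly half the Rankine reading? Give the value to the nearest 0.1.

Let R be the Rankine reading. The Celsius reading is C = 5/9·R - 273.15.
Require C = 0.5·R: 5/9·R - 273.15 = 0.5·R.
(1/18)·R = 273.15  ⇒  R = 4916.7.

4916.7°R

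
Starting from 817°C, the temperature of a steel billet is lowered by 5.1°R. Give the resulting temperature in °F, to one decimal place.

1497.5°F

The 5.1°R change is an interval, so only the factor 5/9 applies: -5.1 × 5/9 = -2.8333°C.
Final Celsius temperature: 817.0000 - 2.8333 = 814.1667°C.
In Fahrenheit: 814.1667 × 1.8 + 32 = 1497.5°F.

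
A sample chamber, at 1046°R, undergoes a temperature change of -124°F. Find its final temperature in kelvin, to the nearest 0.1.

512.2 K

Initial temperature in Celsius: (1046 - 491.67) × 5/9 = 307.9611°C.
The 124°F change is an interval, so only the factor 5/9 applies: -124 × 5/9 = -68.8889°C.
Final Celsius temperature: 307.9611 - 68.8889 = 239.0722°C.
In kelvin: 239.0722 + 273.15 = 512.2 K.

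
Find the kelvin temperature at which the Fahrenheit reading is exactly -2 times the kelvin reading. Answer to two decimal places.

Let K be the kelvin reading. The Fahrenheit reading is F = 1.8·K - 459.67.
Require F = -2·K: 1.8·K - 459.67 = -2·K.
(3.8)·K = 459.67  ⇒  K = 120.97.

120.97 K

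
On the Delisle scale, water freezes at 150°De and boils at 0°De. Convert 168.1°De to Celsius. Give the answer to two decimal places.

-12.07°C

Linear interpolation between the fixed points: C = (168.1 - 150) × 100 / (0 - 150) = -12.0667°C.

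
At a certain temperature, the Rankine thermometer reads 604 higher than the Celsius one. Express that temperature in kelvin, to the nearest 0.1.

Let x be the Celsius reading; then the Rankine reading is 1.8·x + 491.67.
(1.8·x + 491.67) - x = 604  ⇒  (0.8)·x = 112.33  ⇒  x = 140.4125°C.
In kelvin: 140.4125 + 273.15 = 413.6 K.

413.6 K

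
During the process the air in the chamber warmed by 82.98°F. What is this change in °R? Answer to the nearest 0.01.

82.98°R

Fahrenheit and Rankine degrees are the same size, so the interval is unchanged: 82.98.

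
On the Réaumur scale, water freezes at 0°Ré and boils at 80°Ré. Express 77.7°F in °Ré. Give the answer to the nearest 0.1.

First in Celsius: (77.7 - 32) × 5/9 = 25.3889°C.
Linearly onto the Réaumur scale: 0 + (25.3889 / 100) × (80 - 0) = 20.3°Ré.

20.3°Ré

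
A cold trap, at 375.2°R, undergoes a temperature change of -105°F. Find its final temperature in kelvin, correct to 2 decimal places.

150.11 K

Initial temperature in Celsius: (375.2 - 491.67) × 5/9 = -64.7056°C.
The 105°F change is an interval, so only the factor 5/9 applies: -105 × 5/9 = -58.3333°C.
Final Celsius temperature: -64.7056 - 58.3333 = -123.0389°C.
In kelvin: -123.0389 + 273.15 = 150.11 K.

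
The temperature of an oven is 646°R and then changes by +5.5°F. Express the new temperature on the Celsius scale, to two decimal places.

88.79°C

Initial temperature in Celsius: (646 - 491.67) × 5/9 = 85.7389°C.
The 5.5°F change is an interval, so only the factor 5/9 applies: +5.5 × 5/9 = +3.0556°C.
Final Celsius temperature: 85.7389 + 3.0556 = 88.7944°C.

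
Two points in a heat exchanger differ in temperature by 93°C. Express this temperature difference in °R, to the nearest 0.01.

An interval of 1°C corresponds to 1.8°R.
93 × 1.8 = 167.40.

167.40°R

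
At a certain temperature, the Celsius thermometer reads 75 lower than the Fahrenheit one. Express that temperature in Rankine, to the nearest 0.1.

Let x be the Fahrenheit reading; then the Celsius reading is 5/9·x - 17.7778.
(5/9·x - 17.7778) - x = -75  ⇒  (-4/9)·x = -57.2222  ⇒  x = 128.7500°F.
In Celsius: (128.75 - 32) × 5/9 = 53.7500°C.
In Rankine: 53.7500 × 1.8 + 491.67 = 588.4°R.

588.4°R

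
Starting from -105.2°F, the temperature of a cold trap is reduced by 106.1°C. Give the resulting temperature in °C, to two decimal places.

-182.32°C

Initial temperature in Celsius: (-105.2 - 32) × 5/9 = -76.2222°C.
Final Celsius temperature: -76.2222 - 106.1000 = -182.3222°C.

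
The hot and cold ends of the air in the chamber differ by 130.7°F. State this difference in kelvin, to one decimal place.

72.6 K

For a temperature interval the offset drops out; only the factor 5/9 applies.
130.7 × 5/9 = 72.6.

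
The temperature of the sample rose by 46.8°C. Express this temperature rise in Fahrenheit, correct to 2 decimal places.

84.24°F

For a temperature interval the offset drops out; only the factor 1.8 applies.
46.8 × 1.8 = 84.24.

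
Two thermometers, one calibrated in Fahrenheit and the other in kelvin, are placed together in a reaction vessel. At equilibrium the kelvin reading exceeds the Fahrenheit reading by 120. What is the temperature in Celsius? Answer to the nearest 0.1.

Let x be the Fahrenheit reading; then the kelvin reading is 5/9·x + 255.372.
(5/9·x + 255.372) - x = 120  ⇒  (-4/9)·x = -135.372  ⇒  x = 304.5875°F.
In Celsius: (304.5875 - 32) × 5/9 = 151.4°C.

151.4°C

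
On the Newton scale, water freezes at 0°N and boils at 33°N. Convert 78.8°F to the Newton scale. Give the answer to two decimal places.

First in Celsius: (78.8 - 32) × 5/9 = 26.0000°C.
Linearly onto the Newton scale: 0 + (26.0000 / 100) × (33 - 0) = 8.58°N.

8.58°N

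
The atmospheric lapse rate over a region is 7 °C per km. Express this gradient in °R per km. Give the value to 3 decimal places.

12.600 °R/km

Since only a temperature interval is involved, the additive offset between the scales drops out.
A change of 1°C is a change of 1.8°R, so 7 × 1.8 = 12.600.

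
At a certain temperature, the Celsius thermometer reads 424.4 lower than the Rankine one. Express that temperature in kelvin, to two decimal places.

189.06 K

Let x be the Rankine reading; then the Celsius reading is 5/9·x - 273.15.
(5/9·x - 273.15) - x = -424.4  ⇒  (-4/9)·x = -151.25  ⇒  x = 340.3125°R.
In Celsius: (340.3125 - 491.67) × 5/9 = -84.0875°C.
In kelvin: -84.0875 + 273.15 = 189.06 K.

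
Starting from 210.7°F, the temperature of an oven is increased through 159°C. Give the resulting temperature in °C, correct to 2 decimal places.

Initial temperature in Celsius: (210.7 - 32) × 5/9 = 99.2778°C.
Final Celsius temperature: 99.2778 + 159.0000 = 258.2778°C.

258.28°C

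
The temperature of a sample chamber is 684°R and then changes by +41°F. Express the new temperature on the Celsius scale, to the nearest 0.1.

Initial temperature in Celsius: (684 - 491.67) × 5/9 = 106.8500°C.
The 41°F change is an interval, so only the factor 5/9 applies: +41 × 5/9 = +22.7778°C.
Final Celsius temperature: 106.8500 + 22.7778 = 129.6278°C.

129.6°C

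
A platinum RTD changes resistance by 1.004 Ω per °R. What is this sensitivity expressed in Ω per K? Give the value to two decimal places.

The quantity depends on a temperature interval, so only the ratio of degree sizes applies; the offset between the scales is irrelevant.
A change of 1 K is a change of 1.8°R, so per K the value is 1.004 × 1.8 = 1.81.

1.81 Ω per K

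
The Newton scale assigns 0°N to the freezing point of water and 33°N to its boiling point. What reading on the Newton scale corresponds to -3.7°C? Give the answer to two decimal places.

Linearly onto the Newton scale: 0 + (-3.7000 / 100) × (33 - 0) = -1.22°N.

-1.22°N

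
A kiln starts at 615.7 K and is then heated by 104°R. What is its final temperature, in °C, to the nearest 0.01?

400.33°C

Initial temperature in Celsius: 615.7 - 273.15 = 342.5500°C.
The 104°R change is an interval, so only the factor 5/9 applies: +104 × 5/9 = +57.7778°C.
Final Celsius temperature: 342.5500 + 57.7778 = 400.3278°C.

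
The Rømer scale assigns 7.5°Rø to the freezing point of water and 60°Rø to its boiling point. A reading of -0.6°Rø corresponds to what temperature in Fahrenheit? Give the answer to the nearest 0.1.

4.2°F

Linear interpolation between the fixed points: C = (-0.6 - 7.5) × 100 / (60 - 7.5) = -15.4286°C.
Then -15.4286 × 1.8 + 32 = 4.2°F.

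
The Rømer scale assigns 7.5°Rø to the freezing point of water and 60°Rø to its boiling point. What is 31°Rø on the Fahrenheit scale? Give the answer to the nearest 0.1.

Linear interpolation between the fixed points: C = (31 - 7.5) × 100 / (60 - 7.5) = 44.7619°C.
Then 44.7619 × 1.8 + 32 = 112.6°F.

112.6°F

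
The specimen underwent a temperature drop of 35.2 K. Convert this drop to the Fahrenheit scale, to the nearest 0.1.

An interval of 1 K corresponds to 1.8°F.
35.2 × 1.8 = 63.4.

63.4°F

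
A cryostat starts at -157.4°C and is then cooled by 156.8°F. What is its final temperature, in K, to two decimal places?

The 156.8°F change is an interval, so only the factor 5/9 applies: -156.8 × 5/9 = -87.1111°C.
Final Celsius temperature: -157.4000 - 87.1111 = -244.5111°C.
In kelvin: -244.5111 + 273.15 = 28.64 K.

28.64 K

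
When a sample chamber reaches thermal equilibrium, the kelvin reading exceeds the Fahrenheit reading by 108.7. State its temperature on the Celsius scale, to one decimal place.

165.6°C

Let x be the Fahrenheit reading; then the kelvin reading is 5/9·x + 255.372.
(5/9·x + 255.372) - x = 108.7  ⇒  (-4/9)·x = -146.672  ⇒  x = 330.0125°F.
In Celsius: (330.0125 - 32) × 5/9 = 165.6°C.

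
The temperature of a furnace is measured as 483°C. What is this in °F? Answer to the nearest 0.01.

901.40°F

In Fahrenheit: 483.0000 × 1.8 + 32 = 901.40°F.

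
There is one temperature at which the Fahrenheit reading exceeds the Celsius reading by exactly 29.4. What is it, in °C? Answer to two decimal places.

Let C be the Celsius reading. The Fahrenheit reading is F = 1.8·C + 32.
Require F - C = 29.4: (0.8)·C + 32 = 29.4.
C = (29.4 - 32) / (0.8) = -3.25.

-3.25°C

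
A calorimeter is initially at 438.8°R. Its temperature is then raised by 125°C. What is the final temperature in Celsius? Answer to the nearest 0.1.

95.6°C

Initial temperature in Celsius: (438.8 - 491.67) × 5/9 = -29.3722°C.
Final Celsius temperature: -29.3722 + 125.0000 = 95.6278°C.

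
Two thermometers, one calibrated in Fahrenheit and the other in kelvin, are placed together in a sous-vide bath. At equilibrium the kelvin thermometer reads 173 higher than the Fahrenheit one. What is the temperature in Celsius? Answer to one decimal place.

85.2°C

Let x be the Fahrenheit reading; then the kelvin reading is 5/9·x + 255.372.
(5/9·x + 255.372) - x = 173  ⇒  (-4/9)·x = -82.3722  ⇒  x = 185.3375°F.
In Celsius: (185.3375 - 32) × 5/9 = 85.2°C.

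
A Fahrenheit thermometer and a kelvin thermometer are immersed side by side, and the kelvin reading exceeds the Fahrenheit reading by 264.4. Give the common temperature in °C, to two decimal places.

Let x be the Fahrenheit reading; then the kelvin reading is 5/9·x + 255.372.
(5/9·x + 255.372) - x = 264.4  ⇒  (-4/9)·x = 9.02778  ⇒  x = -20.3125°F.
In Celsius: (-20.3125 - 32) × 5/9 = -29.06°C.

-29.06°C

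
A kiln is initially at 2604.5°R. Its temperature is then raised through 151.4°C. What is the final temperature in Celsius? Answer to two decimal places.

Initial temperature in Celsius: (2604.5 - 491.67) × 5/9 = 1173.7944°C.
Final Celsius temperature: 1173.7944 + 151.4000 = 1325.1944°C.

1325.19°C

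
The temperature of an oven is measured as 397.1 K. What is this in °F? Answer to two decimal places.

In Celsius: 397.1 - 273.15 = 123.9500°C.
In Fahrenheit: 123.9500 × 1.8 + 32 = 255.11°F.

255.11°F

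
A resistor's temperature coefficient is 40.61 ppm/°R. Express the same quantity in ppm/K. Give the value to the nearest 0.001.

73.098 ppm/K

The quantity depends on a temperature interval, so only the ratio of degree sizes applies; the offset between the scales is irrelevant.
A change of 1 K is a change of 1.8°R, so per K the value is 40.61 × 1.8 = 73.098.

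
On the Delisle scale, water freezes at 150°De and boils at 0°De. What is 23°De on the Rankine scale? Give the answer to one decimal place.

644.1°R

Linear interpolation between the fixed points: C = (23 - 150) × 100 / (0 - 150) = 84.6667°C.
Then 84.6667 × 1.8 + 491.67 = 644.1°R.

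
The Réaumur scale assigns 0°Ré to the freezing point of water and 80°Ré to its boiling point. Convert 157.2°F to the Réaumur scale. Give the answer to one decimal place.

55.6°Ré

First in Celsius: (157.2 - 32) × 5/9 = 69.5556°C.
Linearly onto the Réaumur scale: 0 + (69.5556 / 100) × (80 - 0) = 55.6°Ré.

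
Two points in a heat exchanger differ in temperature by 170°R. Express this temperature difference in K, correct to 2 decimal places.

94.44 K

For a temperature interval the offset drops out; only the factor 5/9 applies.
170 × 5/9 = 94.44.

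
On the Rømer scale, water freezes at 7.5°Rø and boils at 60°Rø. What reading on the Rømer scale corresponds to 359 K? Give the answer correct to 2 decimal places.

First in Celsius: 359 - 273.15 = 85.8500°C.
Linearly onto the Rømer scale: 7.5 + (85.8500 / 100) × (60 - 7.5) = 52.57°Rø.

52.57°Rø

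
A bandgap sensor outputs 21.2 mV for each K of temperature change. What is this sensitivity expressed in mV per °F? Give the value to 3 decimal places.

The quantity depends on a temperature interval, so only the ratio of degree sizes applies; the offset between the scales is irrelevant.
A change of 1°F is a change of 5/9 K, so per °F the value is 21.2 × 5/9 = 11.778.

11.778 mV per °F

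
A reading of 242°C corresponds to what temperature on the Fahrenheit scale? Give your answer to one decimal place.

467.6°F

In Fahrenheit: 242.0000 × 1.8 + 32 = 467.6°F.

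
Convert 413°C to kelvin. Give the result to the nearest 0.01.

686.15 K

In kelvin: 413.0000 + 273.15 = 686.15 K.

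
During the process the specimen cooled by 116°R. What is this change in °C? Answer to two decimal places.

For a temperature interval the offset drops out; only the factor 5/9 applies.
116 × 5/9 = 64.44.

64.44°C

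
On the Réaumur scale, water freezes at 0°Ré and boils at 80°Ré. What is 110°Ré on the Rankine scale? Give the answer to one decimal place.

739.2°R

Linear interpolation between the fixed points: C = (110 - 0) × 100 / (80 - 0) = 137.5000°C.
Then 137.5000 × 1.8 + 491.67 = 739.2°R.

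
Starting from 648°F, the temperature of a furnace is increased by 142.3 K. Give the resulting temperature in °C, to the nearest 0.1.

484.5°C

Initial temperature in Celsius: (648 - 32) × 5/9 = 342.2222°C.
The 142.3 K change is an interval; Kelvin and Celsius degrees are the same size, so ΔC = +142.3°C.
Final Celsius temperature: 342.2222 + 142.3000 = 484.5222°C.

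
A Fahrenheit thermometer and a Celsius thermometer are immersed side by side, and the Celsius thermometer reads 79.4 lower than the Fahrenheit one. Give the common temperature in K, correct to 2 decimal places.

332.40 K

Let x be the Fahrenheit reading; then the Celsius reading is 5/9·x - 17.7778.
(5/9·x - 17.7778) - x = -79.4  ⇒  (-4/9)·x = -61.6222  ⇒  x = 138.6500°F.
In Celsius: (138.65 - 32) × 5/9 = 59.2500°C.
In kelvin: 59.2500 + 273.15 = 332.40 K.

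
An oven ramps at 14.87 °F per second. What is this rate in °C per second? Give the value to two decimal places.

Since only a temperature interval is involved, the additive offset between the scales drops out.
A change of 1°F is a change of 5/9°C, so 14.87 × 5/9 = 8.26.

8.26 °C/second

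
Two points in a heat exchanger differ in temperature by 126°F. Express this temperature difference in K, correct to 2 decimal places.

70.00 K

For a temperature interval the offset drops out; only the factor 5/9 applies.
126 × 5/9 = 70.00.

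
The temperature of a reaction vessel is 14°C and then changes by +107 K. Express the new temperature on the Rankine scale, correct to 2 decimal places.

709.47°R

The 107 K change is an interval; Kelvin and Celsius degrees are the same size, so ΔC = +107°C.
Final Celsius temperature: 14.0000 + 107.0000 = 121.0000°C.
In Rankine: 121.0000 × 1.8 + 491.67 = 709.47°R.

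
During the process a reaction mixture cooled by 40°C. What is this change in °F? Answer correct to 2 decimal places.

Only the scale ratio 1.8 matters for a change in temperature.
40 × 1.8 = 72.00.

72.00°F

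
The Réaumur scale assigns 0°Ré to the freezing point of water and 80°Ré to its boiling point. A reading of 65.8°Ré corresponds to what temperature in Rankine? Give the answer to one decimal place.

Linear interpolation between the fixed points: C = (65.8 - 0) × 100 / (80 - 0) = 82.2500°C.
Then 82.2500 × 1.8 + 491.67 = 639.7°R.

639.7°R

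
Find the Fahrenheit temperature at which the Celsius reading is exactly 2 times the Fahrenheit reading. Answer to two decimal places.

Let F be the Fahrenheit reading. The Celsius reading is C = 5/9·F - 17.7778.
Require C = 2·F: 5/9·F - 17.7778 = 2·F.
(-13/9)·F = 17.7778  ⇒  F = -12.31.

-12.31°F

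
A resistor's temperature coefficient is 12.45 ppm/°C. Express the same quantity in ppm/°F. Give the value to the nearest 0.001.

Since only a temperature interval is involved, the additive offset between the scales drops out.
A change of 1°F is a change of 5/9°C, so per °F the value is 12.45 × 5/9 = 6.917.

6.917 ppm/°F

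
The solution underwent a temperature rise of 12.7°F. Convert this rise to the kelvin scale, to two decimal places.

For a temperature interval the offset drops out; only the factor 5/9 applies.
12.7 × 5/9 = 7.06.

7.06 K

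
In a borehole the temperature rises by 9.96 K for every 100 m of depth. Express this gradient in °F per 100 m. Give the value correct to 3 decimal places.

Since only a temperature interval is involved, the additive offset between the scales drops out.
A change of 1 K is a change of 1.8°F, so 9.96 × 1.8 = 17.928.

17.928 °F/100 m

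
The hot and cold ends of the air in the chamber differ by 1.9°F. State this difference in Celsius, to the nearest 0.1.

An interval of 1°F corresponds to 5/9°C.
1.9 × 5/9 = 1.1.

1.1°C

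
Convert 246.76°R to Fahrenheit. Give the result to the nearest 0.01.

-212.91°F

In Celsius: (246.76 - 491.67) × 5/9 = -136.0611°C.
In Fahrenheit: -136.0611 × 1.8 + 32 = -212.91°F.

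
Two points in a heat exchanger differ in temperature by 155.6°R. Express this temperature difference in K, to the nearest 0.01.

86.44 K

For a temperature interval the offset drops out; only the factor 5/9 applies.
155.6 × 5/9 = 86.44.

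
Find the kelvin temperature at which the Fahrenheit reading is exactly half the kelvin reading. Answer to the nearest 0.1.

353.6 K

Let K be the kelvin reading. The Fahrenheit reading is F = 1.8·K - 459.67.
Require F = 0.5·K: 1.8·K - 459.67 = 0.5·K.
(1.3)·K = 459.67  ⇒  K = 353.6.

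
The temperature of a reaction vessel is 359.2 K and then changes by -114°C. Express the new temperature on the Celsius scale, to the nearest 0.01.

-27.95°C

Initial temperature in Celsius: 359.2 - 273.15 = 86.0500°C.
Final Celsius temperature: 86.0500 - 114.0000 = -27.9500°C.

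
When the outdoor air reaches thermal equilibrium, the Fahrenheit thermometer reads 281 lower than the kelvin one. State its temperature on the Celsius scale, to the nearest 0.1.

-49.8°C

Let x be the kelvin reading; then the Fahrenheit reading is 1.8·x - 459.67.
(1.8·x - 459.67) - x = -281  ⇒  (0.8)·x = 178.67  ⇒  x = 223.3375 K.
In Celsius: 223.3375 - 273.15 = -49.8°C.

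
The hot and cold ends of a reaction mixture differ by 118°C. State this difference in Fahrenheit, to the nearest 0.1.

Only the scale ratio 1.8 matters for a change in temperature.
118 × 1.8 = 212.4.

212.4°F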